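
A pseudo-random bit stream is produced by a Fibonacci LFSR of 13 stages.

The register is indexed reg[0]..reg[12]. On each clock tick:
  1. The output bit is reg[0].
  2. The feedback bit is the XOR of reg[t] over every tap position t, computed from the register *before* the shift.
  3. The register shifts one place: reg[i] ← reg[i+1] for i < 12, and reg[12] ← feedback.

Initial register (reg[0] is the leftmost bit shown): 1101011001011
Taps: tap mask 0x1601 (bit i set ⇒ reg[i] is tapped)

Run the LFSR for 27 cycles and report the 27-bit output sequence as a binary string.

tick  register→output (feedback)
  0  1101011001011→1 (1)
  1  1010110010111→1 (1)
  2  0101100101111→0 (1)
  3  1011001011111→1 (0)
  4  0110010111110→0 (0)
  5  1100101111100→1 (1)
  6  1001011111001→1 (1)
  7  0010111110011→0 (1)
  8  0101111100111→0 (0)
  9  1011111001110→1 (1)
 10  0111110011101→0 (1)
 11  1111100111011→1 (1)
 12  1111001110111→1 (1)
 13  1110011101111→1 (0)
 14  1100111011110→1 (1)
 15  1001110111101→1 (0)
 16  0011101111010→0 (1)
 17  0111011110101→0 (0)
 18  1110111101010→1 (0)
 19  1101111010100→1 (0)
 20  1011110101000→1 (0)
 21  0111101010000→0 (0)
 22  1111010100000→1 (1)
 23  1110101000001→1 (0)
 24  1101010000010→1 (1)
 25  1010100000101→1 (1)
 26  0101000001011→0 (0)

110101100101111100111011110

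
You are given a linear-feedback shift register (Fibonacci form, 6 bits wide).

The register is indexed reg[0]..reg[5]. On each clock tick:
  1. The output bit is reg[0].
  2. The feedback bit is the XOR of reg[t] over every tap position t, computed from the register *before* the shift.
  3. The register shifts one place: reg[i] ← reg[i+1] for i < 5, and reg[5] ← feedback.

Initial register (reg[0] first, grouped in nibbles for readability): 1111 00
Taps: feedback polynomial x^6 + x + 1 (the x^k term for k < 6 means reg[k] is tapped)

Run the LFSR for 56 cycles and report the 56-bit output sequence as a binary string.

11110000010000110001010011110100011100100101101110110011

tick  register→output (feedback)
  0  111100→1 (0)
  1  111000→1 (0)
  2  110000→1 (0)
  3  100000→1 (1)
  4  000001→0 (0)
  5  000010→0 (0)
  6  000100→0 (0)
  7  001000→0 (0)
  8  010000→0 (1)
  9  100001→1 (1)
 10  000011→0 (0)
 11  000110→0 (0)
 12  001100→0 (0)
 13  011000→0 (1)
 14  110001→1 (0)
 15  100010→1 (1)
 16  000101→0 (0)
 17  001010→0 (0)
 18  010100→0 (1)
 19  101001→1 (1)
 20  010011→0 (1)
 21  100111→1 (1)
 22  001111→0 (0)
 23  011110→0 (1)
 24  111101→1 (0)
 25  111010→1 (0)
 26  110100→1 (0)
 27  101000→1 (1)
 28  010001→0 (1)
 29  100011→1 (1)
 30  000111→0 (0)
 31  001110→0 (0)
 32  011100→0 (1)
 33  111001→1 (0)
 34  110010→1 (0)
 35  100100→1 (1)
 36  001001→0 (0)
 37  010010→0 (1)
 38  100101→1 (1)
 39  001011→0 (0)
 40  010110→0 (1)
 41  101101→1 (1)
 42  011011→0 (1)
 43  110111→1 (0)
 44  101110→1 (1)
 45  011101→0 (1)
 46  111011→1 (0)
 47  110110→1 (0)
 48  101100→1 (1)
 49  011001→0 (1)
 50  110011→1 (0)
 51  100110→1 (1)
 52  001101→0 (0)
 53  011010→0 (1)
 54  110101→1 (0)
 55  101010→1 (1)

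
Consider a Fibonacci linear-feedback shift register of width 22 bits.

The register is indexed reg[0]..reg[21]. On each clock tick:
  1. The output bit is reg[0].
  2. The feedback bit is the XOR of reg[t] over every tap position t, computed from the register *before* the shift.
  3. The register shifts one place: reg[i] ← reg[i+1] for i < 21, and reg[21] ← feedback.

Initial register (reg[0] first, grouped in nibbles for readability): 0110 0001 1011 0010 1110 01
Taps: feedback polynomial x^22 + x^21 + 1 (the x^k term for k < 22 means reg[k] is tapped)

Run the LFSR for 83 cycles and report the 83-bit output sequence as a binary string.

01100001101100101110011011111011011100101110110101001001011100101101100111000110100

k : reg_k → out_k, fb_k
0: 0110000110110010111001 → 0, fb=1
1: 1100001101100101110011 → 1, fb=0
2: 1000011011001011100110 → 1, fb=1
3: 0000110110010111001101 → 0, fb=1
4: 0001101100101110011011 → 0, fb=1
5: 0011011001011100110111 → 0, fb=1
6: 0110110010111001101111 → 0, fb=1
7: 1101100101110011011111 → 1, fb=0
8: 1011001011100110111110 → 1, fb=1
9: 0110010111001101111101 → 0, fb=1
10: 1100101110011011111011 → 1, fb=0
11: 1001011100110111110110 → 1, fb=1
12: 0010111001101111101101 → 0, fb=1
13: 0101110011011111011011 → 0, fb=1
14: 1011100110111110110111 → 1, fb=0
15: 0111001101111101101110 → 0, fb=0
16: 1110011011111011011100 → 1, fb=1
17: 1100110111110110111001 → 1, fb=0
18: 1001101111101101110010 → 1, fb=1
19: 0011011111011011100101 → 0, fb=1
20: 0110111110110111001011 → 0, fb=1
21: 1101111101101110010111 → 1, fb=0
22: 1011111011011100101110 → 1, fb=1
23: 0111110110111001011101 → 0, fb=1
24: 1111101101110010111011 → 1, fb=0
25: 1111011011100101110110 → 1, fb=1
26: 1110110111001011101101 → 1, fb=0
27: 1101101110010111011010 → 1, fb=1
28: 1011011100101110110101 → 1, fb=0
29: 0110111001011101101010 → 0, fb=0
30: 1101110010111011010100 → 1, fb=1
31: 1011100101110110101001 → 1, fb=0
32: 0111001011101101010010 → 0, fb=0
33: 1110010111011010100100 → 1, fb=1
34: 1100101110110101001001 → 1, fb=0
35: 1001011101101010010010 → 1, fb=1
36: 0010111011010100100101 → 0, fb=1
37: 0101110110101001001011 → 0, fb=1
38: 1011101101010010010111 → 1, fb=0
39: 0111011010100100101110 → 0, fb=0
40: 1110110101001001011100 → 1, fb=1
41: 1101101010010010111001 → 1, fb=0
42: 1011010100100101110010 → 1, fb=1
43: 0110101001001011100101 → 0, fb=1
44: 1101010010010111001011 → 1, fb=0
45: 1010100100101110010110 → 1, fb=1
46: 0101001001011100101101 → 0, fb=1
47: 1010010010111001011011 → 1, fb=0
48: 0100100101110010110110 → 0, fb=0
49: 1001001011100101101100 → 1, fb=1
50: 0010010111001011011001 → 0, fb=1
51: 0100101110010110110011 → 0, fb=1
52: 1001011100101101100111 → 1, fb=0
53: 0010111001011011001110 → 0, fb=0
54: 0101110010110110011100 → 0, fb=0
55: 1011100101101100111000 → 1, fb=1
56: 0111001011011001110001 → 0, fb=1
57: 1110010110110011100011 → 1, fb=0
58: 1100101101100111000110 → 1, fb=1
59: 1001011011001110001101 → 1, fb=0
60: 0010110110011100011010 → 0, fb=0
61: 0101101100111000110100 → 0, fb=0
62: 1011011001110001101000 → 1, fb=1
63: 0110110011100011010001 → 0, fb=1
64: 1101100111000110100011 → 1, fb=0
65: 1011001110001101000110 → 1, fb=1
66: 0110011100011010001101 → 0, fb=1
67: 1100111000110100011011 → 1, fb=0
68: 1001110001101000110110 → 1, fb=1
69: 0011100011010001101101 → 0, fb=1
70: 0111000110100011011011 → 0, fb=1
71: 1110001101000110110111 → 1, fb=0
72: 1100011010001101101110 → 1, fb=1
73: 1000110100011011011101 → 1, fb=0
74: 0001101000110110111010 → 0, fb=0
75: 0011010001101101110100 → 0, fb=0
76: 0110100011011011101000 → 0, fb=0
77: 1101000110110111010000 → 1, fb=1
78: 1010001101101110100001 → 1, fb=0
79: 0100011011011101000010 → 0, fb=0
80: 1000110110111010000100 → 1, fb=1
81: 0001101101110100001001 → 0, fb=1
82: 0011011011101000010011 → 0, fb=1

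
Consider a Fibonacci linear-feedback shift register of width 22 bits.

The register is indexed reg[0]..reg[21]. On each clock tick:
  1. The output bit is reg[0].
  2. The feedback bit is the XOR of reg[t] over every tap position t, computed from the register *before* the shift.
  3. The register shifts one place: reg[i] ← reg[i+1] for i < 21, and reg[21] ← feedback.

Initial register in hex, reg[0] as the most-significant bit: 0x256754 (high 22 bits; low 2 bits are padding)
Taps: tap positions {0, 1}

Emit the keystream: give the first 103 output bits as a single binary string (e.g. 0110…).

0010010101100111010101011011111010100111111110110000111110100000001101000100001110000001011100110001001

step | reg (before) | out | fb
   0 | 0010010101100111010101 | 0 | 0
   1 | 0100101011001110101010 | 0 | 1
   2 | 1001010110011101010101 | 1 | 1
   3 | 0010101100111010101011 | 0 | 0
   4 | 0101011001110101010110 | 0 | 1
   5 | 1010110011101010101101 | 1 | 1
   6 | 0101100111010101011011 | 0 | 1
   7 | 1011001110101010110111 | 1 | 1
   8 | 0110011101010101101111 | 0 | 1
   9 | 1100111010101011011111 | 1 | 0
  10 | 1001110101010110111110 | 1 | 1
  11 | 0011101010101101111101 | 0 | 0
  12 | 0111010101011011111010 | 0 | 1
  13 | 1110101010110111110101 | 1 | 0
  14 | 1101010101101111101010 | 1 | 0
  15 | 1010101011011111010100 | 1 | 1
  16 | 0101010110111110101001 | 0 | 1
  17 | 1010101101111101010011 | 1 | 1
  18 | 0101011011111010100111 | 0 | 1
  19 | 1010110111110101001111 | 1 | 1
  20 | 0101101111101010011111 | 0 | 1
  21 | 1011011111010100111111 | 1 | 1
  22 | 0110111110101001111111 | 0 | 1
  23 | 1101111101010011111111 | 1 | 0
  24 | 1011111010100111111110 | 1 | 1
  25 | 0111110101001111111101 | 0 | 1
  26 | 1111101010011111111011 | 1 | 0
  27 | 1111010100111111110110 | 1 | 0
  28 | 1110101001111111101100 | 1 | 0
  29 | 1101010011111111011000 | 1 | 0
  30 | 1010100111111110110000 | 1 | 1
  31 | 0101001111111101100001 | 0 | 1
  32 | 1010011111111011000011 | 1 | 1
  33 | 0100111111110110000111 | 0 | 1
  34 | 1001111111101100001111 | 1 | 1
  35 | 0011111111011000011111 | 0 | 0
  36 | 0111111110110000111110 | 0 | 1
  37 | 1111111101100001111101 | 1 | 0
  38 | 1111111011000011111010 | 1 | 0
  39 | 1111110110000111110100 | 1 | 0
  40 | 1111101100001111101000 | 1 | 0
  41 | 1111011000011111010000 | 1 | 0
  42 | 1110110000111110100000 | 1 | 0
  43 | 1101100001111101000000 | 1 | 0
  44 | 1011000011111010000000 | 1 | 1
  45 | 0110000111110100000001 | 0 | 1
  46 | 1100001111101000000011 | 1 | 0
  47 | 1000011111010000000110 | 1 | 1
  48 | 0000111110100000001101 | 0 | 0
  49 | 0001111101000000011010 | 0 | 0
  50 | 0011111010000000110100 | 0 | 0
  51 | 0111110100000001101000 | 0 | 1
  52 | 1111101000000011010001 | 1 | 0
  53 | 1111010000000110100010 | 1 | 0
  54 | 1110100000001101000100 | 1 | 0
  55 | 1101000000011010001000 | 1 | 0
  56 | 1010000000110100010000 | 1 | 1
  57 | 0100000001101000100001 | 0 | 1
  58 | 1000000011010001000011 | 1 | 1
  59 | 0000000110100010000111 | 0 | 0
  60 | 0000001101000100001110 | 0 | 0
  61 | 0000011010001000011100 | 0 | 0
  62 | 0000110100010000111000 | 0 | 0
  63 | 0001101000100001110000 | 0 | 0
  64 | 0011010001000011100000 | 0 | 0
  65 | 0110100010000111000000 | 0 | 1
  66 | 1101000100001110000001 | 1 | 0
  67 | 1010001000011100000010 | 1 | 1
  68 | 0100010000111000000101 | 0 | 1
  69 | 1000100001110000001011 | 1 | 1
  70 | 0001000011100000010111 | 0 | 0
  71 | 0010000111000000101110 | 0 | 0
  72 | 0100001110000001011100 | 0 | 1
  73 | 1000011100000010111001 | 1 | 1
  74 | 0000111000000101110011 | 0 | 0
  75 | 0001110000001011100110 | 0 | 0
  76 | 0011100000010111001100 | 0 | 0
  77 | 0111000000101110011000 | 0 | 1
  78 | 1110000001011100110001 | 1 | 0
  79 | 1100000010111001100010 | 1 | 0
  80 | 1000000101110011000100 | 1 | 1
  81 | 0000001011100110001001 | 0 | 0
  82 | 0000010111001100010010 | 0 | 0
  83 | 0000101110011000100100 | 0 | 0
  84 | 0001011100110001001000 | 0 | 0
  85 | 0010111001100010010000 | 0 | 0
  86 | 0101110011000100100000 | 0 | 1
  87 | 1011100110001001000001 | 1 | 1
  88 | 0111001100010010000011 | 0 | 1
  89 | 1110011000100100000111 | 1 | 0
  90 | 1100110001001000001110 | 1 | 0
  91 | 1001100010010000011100 | 1 | 1
  92 | 0011000100100000111001 | 0 | 0
  93 | 0110001001000001110010 | 0 | 1
  94 | 1100010010000011100101 | 1 | 0
  95 | 1000100100000111001010 | 1 | 1
  96 | 0001001000001110010101 | 0 | 0
  97 | 0010010000011100101010 | 0 | 0
  98 | 0100100000111001010100 | 0 | 1
  99 | 1001000001110010101001 | 1 | 1
 100 | 0010000011100101010011 | 0 | 0
 101 | 0100000111001010100110 | 0 | 1
 102 | 1000001110010101001101 | 1 | 1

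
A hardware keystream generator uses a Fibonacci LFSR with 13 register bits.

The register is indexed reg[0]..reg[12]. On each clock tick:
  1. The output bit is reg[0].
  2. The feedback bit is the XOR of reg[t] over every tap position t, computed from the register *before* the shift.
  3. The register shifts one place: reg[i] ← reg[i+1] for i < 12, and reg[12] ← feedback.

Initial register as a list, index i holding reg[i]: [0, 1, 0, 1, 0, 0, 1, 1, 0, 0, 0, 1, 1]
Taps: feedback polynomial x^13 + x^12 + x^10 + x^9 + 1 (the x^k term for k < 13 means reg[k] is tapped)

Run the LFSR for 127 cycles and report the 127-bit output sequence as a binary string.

0101001100011111000011101000000001010010010010100101011010110101100101000100000011011000111001111000101101000000011000000000001

k : reg_k → out_k, fb_k
0: 0101001100011 → 0, fb=1
1: 1010011000111 → 1, fb=1
2: 0100110001111 → 0, fb=1
3: 1001100011111 → 1, fb=0
4: 0011000111110 → 0, fb=0
5: 0110001111100 → 0, fb=0
6: 1100011111000 → 1, fb=0
7: 1000111110000 → 1, fb=1
8: 0001111100001 → 0, fb=1
9: 0011111000011 → 0, fb=1
10: 0111110000111 → 0, fb=0
11: 1111100001110 → 1, fb=1
12: 1111000011101 → 1, fb=0
13: 1110000111010 → 1, fb=0
14: 1100001110100 → 1, fb=0
15: 1000011101000 → 1, fb=0
16: 0000111010000 → 0, fb=0
17: 0001110100000 → 0, fb=0
18: 0011101000000 → 0, fb=0
19: 0111010000000 → 0, fb=0
20: 1110100000000 → 1, fb=1
21: 1101000000001 → 1, fb=0
22: 1010000000010 → 1, fb=1
23: 0100000000101 → 0, fb=0
24: 1000000001010 → 1, fb=0
25: 0000000010100 → 0, fb=1
26: 0000000101001 → 0, fb=0
27: 0000001010010 → 0, fb=0
28: 0000010100100 → 0, fb=1
29: 0000101001001 → 0, fb=0
30: 0001010010010 → 0, fb=0
31: 0010100100100 → 0, fb=1
32: 0101001001001 → 0, fb=0
33: 1010010010010 → 1, fb=1
34: 0100100100101 → 0, fb=0
35: 1001001001010 → 1, fb=0
36: 0010010010100 → 0, fb=1
37: 0100100101001 → 0, fb=0
38: 1001001010010 → 1, fb=1
39: 0010010100101 → 0, fb=0
40: 0100101001010 → 0, fb=1
41: 1001010010101 → 1, fb=1
42: 0010100101011 → 0, fb=0
43: 0101001010110 → 0, fb=1
44: 1010010101101 → 1, fb=0
45: 0100101011010 → 0, fb=1
46: 1001010110101 → 1, fb=1
47: 0010101101011 → 0, fb=0
48: 0101011010110 → 0, fb=1
49: 1010110101101 → 1, fb=0
50: 0101101011010 → 0, fb=1
51: 1011010110101 → 1, fb=1
52: 0110101101011 → 0, fb=0
53: 1101011010110 → 1, fb=0
54: 1010110101100 → 1, fb=1
55: 0101101011001 → 0, fb=0
56: 1011010110010 → 1, fb=1
57: 0110101100101 → 0, fb=0
58: 1101011001010 → 1, fb=0
59: 1010110010100 → 1, fb=0
60: 0101100101000 → 0, fb=1
61: 1011001010001 → 1, fb=0
62: 0110010100010 → 0, fb=0
63: 1100101000100 → 1, fb=0
64: 1001010001000 → 1, fb=0
65: 0010100010000 → 0, fb=0
66: 0101000100000 → 0, fb=0
67: 1010001000000 → 1, fb=1
68: 0100010000001 → 0, fb=1
69: 1000100000011 → 1, fb=0
70: 0001000000110 → 0, fb=1
71: 0010000001101 → 0, fb=1
72: 0100000011011 → 0, fb=0
73: 1000000110110 → 1, fb=0
74: 0000001101100 → 0, fb=0
75: 0000011011000 → 0, fb=1
76: 0000110110001 → 0, fb=1
77: 0001101100011 → 0, fb=1
78: 0011011000111 → 0, fb=0
79: 0110110001110 → 0, fb=0
80: 1101100011100 → 1, fb=1
81: 1011000111001 → 1, fb=1
82: 0110001110011 → 0, fb=1
83: 1100011100111 → 1, fb=1
84: 1000111001111 → 1, fb=0
85: 0001110011110 → 0, fb=0
86: 0011100111100 → 0, fb=0
87: 0111001111000 → 0, fb=1
88: 1110011110001 → 1, fb=0
89: 1100111100010 → 1, fb=1
90: 1001111000101 → 1, fb=1
91: 0011110001011 → 0, fb=0
92: 0111100010110 → 0, fb=1
93: 1111000101101 → 1, fb=0
94: 1110001011010 → 1, fb=0
95: 1100010110100 → 1, fb=0
96: 1000101101000 → 1, fb=0
97: 0001011010000 → 0, fb=0
98: 0010110100000 → 0, fb=0
99: 0101101000000 → 0, fb=0
100: 1011010000000 → 1, fb=1
101: 0110100000001 → 0, fb=1
102: 1101000000011 → 1, fb=0
103: 1010000000110 → 1, fb=0
104: 0100000001100 → 0, fb=0
105: 1000000011000 → 1, fb=0
106: 0000000110000 → 0, fb=0
107: 0000001100000 → 0, fb=0
108: 0000011000000 → 0, fb=0
109: 0000110000000 → 0, fb=0
110: 0001100000000 → 0, fb=0
111: 0011000000000 → 0, fb=0
112: 0110000000000 → 0, fb=0
113: 1100000000000 → 1, fb=1
114: 1000000000001 → 1, fb=0
115: 0000000000010 → 0, fb=0
116: 0000000000100 → 0, fb=1
117: 0000000001001 → 0, fb=0
118: 0000000010010 → 0, fb=0
119: 0000000100100 → 0, fb=1
120: 0000001001001 → 0, fb=0
121: 0000010010010 → 0, fb=0
122: 0000100100100 → 0, fb=1
123: 0001001001001 → 0, fb=0
124: 0010010010010 → 0, fb=0
125: 0100100100100 → 0, fb=1
126: 1001001001001 → 1, fb=1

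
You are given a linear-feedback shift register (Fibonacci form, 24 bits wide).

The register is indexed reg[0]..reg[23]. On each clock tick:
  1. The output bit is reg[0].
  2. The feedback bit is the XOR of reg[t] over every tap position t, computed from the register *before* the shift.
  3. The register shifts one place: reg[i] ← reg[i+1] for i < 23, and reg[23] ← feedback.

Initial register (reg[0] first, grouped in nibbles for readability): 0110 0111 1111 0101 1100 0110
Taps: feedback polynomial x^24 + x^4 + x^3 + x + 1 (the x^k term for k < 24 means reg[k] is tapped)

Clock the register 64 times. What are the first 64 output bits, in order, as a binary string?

k : reg_k → out_k, fb_k
0: 011001111111010111000110 → 0, fb=1
1: 110011111110101110001101 → 1, fb=1
2: 100111111101011100011011 → 1, fb=1
3: 001111111010111000110111 → 0, fb=0
4: 011111110101110001101110 → 0, fb=1
5: 111111101011100011011101 → 1, fb=0
6: 111111010111000110111010 → 1, fb=0
7: 111110101110001101110100 → 1, fb=0
8: 111101011100011011101000 → 1, fb=1
9: 111010111000110111010001 → 1, fb=1
10: 110101110001101110100011 → 1, fb=1
11: 101011100011011101000111 → 1, fb=0
12: 010111000110111010001110 → 0, fb=1
13: 101110001101110100011101 → 1, fb=1
14: 011100011011101000111011 → 0, fb=0
15: 111000110111010001110110 → 1, fb=0
16: 110001101110100011101100 → 1, fb=0
17: 100011011101000111011000 → 1, fb=0
18: 000110111010001110110000 → 0, fb=0
19: 001101110100011101100000 → 0, fb=1
20: 011011101000111011000001 → 0, fb=0
21: 110111010001110110000010 → 1, fb=0
22: 101110100011101100000100 → 1, fb=1
23: 011101000111011000001001 → 0, fb=0
24: 111010001110110000010010 → 1, fb=1
25: 110100011101100000100101 → 1, fb=1
26: 101000111011000001001011 → 1, fb=1
27: 010001110110000010010111 → 0, fb=1
28: 100011101100000100101111 → 1, fb=0
29: 000111011000001001011110 → 0, fb=0
30: 001110110000010010111100 → 0, fb=0
31: 011101100000100101111000 → 0, fb=0
32: 111011000001001011110000 → 1, fb=1
33: 110110000010010111100001 → 1, fb=0
34: 101100000100101111000010 → 1, fb=0
35: 011000001001011110000100 → 0, fb=1
36: 110000010010111100001001 → 1, fb=0
37: 100000100101111000010010 → 1, fb=1
38: 000001001011110000100101 → 0, fb=0
39: 000010010111100001001010 → 0, fb=1
40: 000100101111000010010101 → 0, fb=1
41: 001001011110000100101011 → 0, fb=0
42: 010010111100001001010110 → 0, fb=0
43: 100101111000010010101100 → 1, fb=0
44: 001011110000100101011000 → 0, fb=1
45: 010111100001001010110001 → 0, fb=1
46: 101111000010010101100011 → 1, fb=1
47: 011110000100101011000111 → 0, fb=1
48: 111100001001010110001111 → 1, fb=1
49: 111000010010101100011111 → 1, fb=0
50: 110000100101011000111110 → 1, fb=0
51: 100001001010110001111100 → 1, fb=1
52: 000010010101100011111001 → 0, fb=1
53: 000100101011000111110011 → 0, fb=1
54: 001001010110001111100111 → 0, fb=0
55: 010010101100011111001110 → 0, fb=0
56: 100101011000111110011100 → 1, fb=0
57: 001010110001111100111000 → 0, fb=1
58: 010101100011111001110001 → 0, fb=0
59: 101011000111110011100010 → 1, fb=0
60: 010110001111100111000100 → 0, fb=1
61: 101100011111001110001001 → 1, fb=0
62: 011000111110011100010010 → 0, fb=1
63: 110001111100111000100101 → 1, fb=0

0110011111110101110001101110100011101100000100101111000010010101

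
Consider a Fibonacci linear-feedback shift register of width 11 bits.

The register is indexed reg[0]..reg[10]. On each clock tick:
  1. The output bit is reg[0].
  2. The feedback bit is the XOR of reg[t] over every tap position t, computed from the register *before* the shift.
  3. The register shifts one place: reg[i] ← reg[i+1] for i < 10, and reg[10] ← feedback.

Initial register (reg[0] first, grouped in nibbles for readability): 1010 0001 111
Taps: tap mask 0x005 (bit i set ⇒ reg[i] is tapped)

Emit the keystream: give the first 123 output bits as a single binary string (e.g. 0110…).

tick  register→output (feedback)
  0  10100001111→1 (0)
  1  01000011110→0 (0)
  2  10000111100→1 (1)
  3  00001111001→0 (0)
  4  00011110010→0 (0)
  5  00111100100→0 (1)
  6  01111001001→0 (1)
  7  11110010011→1 (0)
  8  11100100110→1 (0)
  9  11001001100→1 (1)
 10  10010011001→1 (1)
 11  00100110011→0 (1)
 12  01001100111→0 (0)
 13  10011001110→1 (1)
 14  00110011101→0 (1)
 15  01100111011→0 (1)
 16  11001110111→1 (1)
 17  10011101111→1 (1)
 18  00111011111→0 (1)
 19  01110111111→0 (1)
 20  11101111111→1 (0)
 21  11011111110→1 (1)
 22  10111111101→1 (0)
 23  01111111010→0 (1)
 24  11111110101→1 (0)
 25  11111101010→1 (0)
 26  11111010100→1 (0)
 27  11110101000→1 (0)
 28  11101010000→1 (0)
 29  11010100000→1 (1)
 30  10101000001→1 (0)
 31  01010000010→0 (0)
 32  10100000100→1 (0)
 33  01000001000→0 (0)
 34  10000010000→1 (1)
 35  00000100001→0 (0)
 36  00001000010→0 (0)
 37  00010000100→0 (0)
 38  00100001000→0 (1)
 39  01000010001→0 (0)
 40  10000100010→1 (1)
 41  00001000101→0 (0)
 42  00010001010→0 (0)
 43  00100010100→0 (1)
 44  01000101001→0 (0)
 45  10001010010→1 (1)
 46  00010100101→0 (0)
 47  00101001010→0 (1)
 48  01010010101→0 (0)
 49  10100101010→1 (0)
 50  01001010100→0 (0)
 51  10010101000→1 (1)
 52  00101010001→0 (1)
 53  01010100011→0 (0)
 54  10101000110→1 (0)
 55  01010001100→0 (0)
 56  10100011000→1 (0)
 57  01000110000→0 (0)
 58  10001100000→1 (1)
 59  00011000001→0 (0)
 60  00110000010→0 (1)
 61  01100000101→0 (1)
 62  11000001011→1 (1)
 63  10000010111→1 (1)
 64  00000101111→0 (0)
 65  00001011110→0 (0)
 66  00010111100→0 (0)
 67  00101111000→0 (1)
 68  01011110001→0 (0)
 69  10111100010→1 (0)
 70  01111000100→0 (1)
 71  11110001001→1 (0)
 72  11100010010→1 (0)
 73  11000100100→1 (1)
 74  10001001001→1 (1)
 75  00010010011→0 (0)
 76  00100100110→0 (1)
 77  01001001101→0 (0)
 78  10010011010→1 (1)
 79  00100110101→0 (1)
 80  01001101011→0 (0)
 81  10011010110→1 (1)
 82  00110101101→0 (1)
 83  01101011011→0 (1)
 84  11010110111→1 (1)
 85  10101101111→1 (0)
 86  01011011110→0 (0)
 87  10110111100→1 (0)
 88  01101111000→0 (1)
 89  11011110001→1 (1)
 90  10111100011→1 (0)
 91  01111000110→0 (1)
 92  11110001101→1 (0)
 93  11100011010→1 (0)
 94  11000110100→1 (1)
 95  10001101001→1 (1)
 96  00011010011→0 (0)
 97  00110100110→0 (1)
 98  01101001101→0 (1)
 99  11010011011→1 (1)
100  10100110111→1 (0)
101  01001101110→0 (0)
102  10011011100→1 (1)
103  00110111001→0 (1)
104  01101110011→0 (1)
105  11011100111→1 (1)
106  10111001111→1 (0)
107  01110011110→0 (1)
108  11100111101→1 (0)
109  11001111010→1 (1)
110  10011110101→1 (1)
111  00111101011→0 (1)
112  01111010111→0 (1)
113  11110101111→1 (0)
114  11101011110→1 (0)
115  11010111100→1 (1)
116  10101111001→1 (0)
117  01011110010→0 (0)
118  10111100100→1 (0)
119  01111001000→0 (1)
120  11110010001→1 (0)
121  11100100010→1 (0)
122  11001000100→1 (1)

101000011110010011001110111111101010000010000100010100101010001100000101111000100100110101101111000110100110111001111010111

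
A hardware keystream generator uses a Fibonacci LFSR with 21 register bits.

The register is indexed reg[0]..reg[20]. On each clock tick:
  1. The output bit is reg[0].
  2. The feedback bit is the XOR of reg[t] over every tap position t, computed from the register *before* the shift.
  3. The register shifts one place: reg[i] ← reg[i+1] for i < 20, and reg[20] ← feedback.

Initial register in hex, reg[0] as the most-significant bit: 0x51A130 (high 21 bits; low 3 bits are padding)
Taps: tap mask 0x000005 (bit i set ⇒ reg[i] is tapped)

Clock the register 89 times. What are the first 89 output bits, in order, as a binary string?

01010001101000010011000010111001001011111001001011101100100011101100101011110101101011110

step | reg (before) | out | fb
   0 | 010100011010000100110 | 0 | 0
   1 | 101000110100001001100 | 1 | 0
   2 | 010001101000010011000 | 0 | 0
   3 | 100011010000100110000 | 1 | 1
   4 | 000110100001001100001 | 0 | 0
   5 | 001101000010011000010 | 0 | 1
   6 | 011010000100110000101 | 0 | 1
   7 | 110100001001100001011 | 1 | 1
   8 | 101000010011000010111 | 1 | 0
   9 | 010000100110000101110 | 0 | 0
  10 | 100001001100001011100 | 1 | 1
  11 | 000010011000010111001 | 0 | 0
  12 | 000100110000101110010 | 0 | 0
  13 | 001001100001011100100 | 0 | 1
  14 | 010011000010111001001 | 0 | 0
  15 | 100110000101110010010 | 1 | 1
  16 | 001100001011100100101 | 0 | 1
  17 | 011000010111001001011 | 0 | 1
  18 | 110000101110010010111 | 1 | 1
  19 | 100001011100100101111 | 1 | 1
  20 | 000010111001001011111 | 0 | 0
  21 | 000101110010010111110 | 0 | 0
  22 | 001011100100101111100 | 0 | 1
  23 | 010111001001011111001 | 0 | 0
  24 | 101110010010111110010 | 1 | 0
  25 | 011100100101111100100 | 0 | 1
  26 | 111001001011111001001 | 1 | 0
  27 | 110010010111110010010 | 1 | 1
  28 | 100100101111100100101 | 1 | 1
  29 | 001001011111001001011 | 0 | 1
  30 | 010010111110010010111 | 0 | 0
  31 | 100101111100100101110 | 1 | 1
  32 | 001011111001001011101 | 0 | 1
  33 | 010111110010010111011 | 0 | 0
  34 | 101111100100101110110 | 1 | 0
  35 | 011111001001011101100 | 0 | 1
  36 | 111110010010111011001 | 1 | 0
  37 | 111100100101110110010 | 1 | 0
  38 | 111001001011101100100 | 1 | 0
  39 | 110010010111011001000 | 1 | 1
  40 | 100100101110110010001 | 1 | 1
  41 | 001001011101100100011 | 0 | 1
  42 | 010010111011001000111 | 0 | 0
  43 | 100101110110010001110 | 1 | 1
  44 | 001011101100100011101 | 0 | 1
  45 | 010111011001000111011 | 0 | 0
  46 | 101110110010001110110 | 1 | 0
  47 | 011101100100011101100 | 0 | 1
  48 | 111011001000111011001 | 1 | 0
  49 | 110110010001110110010 | 1 | 1
  50 | 101100100011101100101 | 1 | 0
  51 | 011001000111011001010 | 0 | 1
  52 | 110010001110110010101 | 1 | 1
  53 | 100100011101100101011 | 1 | 1
  54 | 001000111011001010111 | 0 | 1
  55 | 010001110110010101111 | 0 | 0
  56 | 100011101100101011110 | 1 | 1
  57 | 000111011001010111101 | 0 | 0
  58 | 001110110010101111010 | 0 | 1
  59 | 011101100101011110101 | 0 | 1
  60 | 111011001010111101011 | 1 | 0
  61 | 110110010101111010110 | 1 | 1
  62 | 101100101011110101101 | 1 | 0
  63 | 011001010111101011010 | 0 | 1
  64 | 110010101111010110101 | 1 | 1
  65 | 100101011110101101011 | 1 | 1
  66 | 001010111101011010111 | 0 | 1
  67 | 010101111010110101111 | 0 | 0
  68 | 101011110101101011110 | 1 | 0
  69 | 010111101011010111100 | 0 | 0
  70 | 101111010110101111000 | 1 | 0
  71 | 011110101101011110000 | 0 | 1
  72 | 111101011010111100001 | 1 | 0
  73 | 111010110101111000010 | 1 | 0
  74 | 110101101011110000100 | 1 | 1
  75 | 101011010111100001001 | 1 | 0
  76 | 010110101111000010010 | 0 | 0
  77 | 101101011110000100100 | 1 | 0
  78 | 011010111100001001000 | 0 | 1
  79 | 110101111000010010001 | 1 | 1
  80 | 101011110000100100011 | 1 | 0
  81 | 010111100001001000110 | 0 | 0
  82 | 101111000010010001100 | 1 | 0
  83 | 011110000100100011000 | 0 | 1
  84 | 111100001001000110001 | 1 | 0
  85 | 111000010010001100010 | 1 | 0
  86 | 110000100100011000100 | 1 | 1
  87 | 100001001000110001001 | 1 | 1
  88 | 000010010001100010011 | 0 | 0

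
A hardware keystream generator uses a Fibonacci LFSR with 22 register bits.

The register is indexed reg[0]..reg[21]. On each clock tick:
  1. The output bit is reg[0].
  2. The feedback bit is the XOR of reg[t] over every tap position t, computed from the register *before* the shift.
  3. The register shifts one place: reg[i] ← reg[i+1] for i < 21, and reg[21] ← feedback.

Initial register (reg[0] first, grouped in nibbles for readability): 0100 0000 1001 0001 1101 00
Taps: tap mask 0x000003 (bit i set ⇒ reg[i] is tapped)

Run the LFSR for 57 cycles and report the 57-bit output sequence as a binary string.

tick  register→output (feedback)
  0  0100000010010001110100→0 (1)
  1  1000000100100011101001→1 (1)
  2  0000001001000111010011→0 (0)
  3  0000010010001110100110→0 (0)
  4  0000100100011101001100→0 (0)
  5  0001001000111010011000→0 (0)
  6  0010010001110100110000→0 (0)
  7  0100100011101001100000→0 (1)
  8  1001000111010011000001→1 (1)
  9  0010001110100110000011→0 (0)
 10  0100011101001100000110→0 (1)
 11  1000111010011000001101→1 (1)
 12  0001110100110000011011→0 (0)
 13  0011101001100000110110→0 (0)
 14  0111010011000001101100→0 (1)
 15  1110100110000011011001→1 (0)
 16  1101001100000110110010→1 (0)
 17  1010011000001101100100→1 (1)
 18  0100110000011011001001→0 (1)
 19  1001100000110110010011→1 (1)
 20  0011000001101100100111→0 (0)
 21  0110000011011001001110→0 (1)
 22  1100000110110010011101→1 (0)
 23  1000001101100100111010→1 (1)
 24  0000011011001001110101→0 (0)
 25  0000110110010011101010→0 (0)
 26  0001101100100111010100→0 (0)
 27  0011011001001110101000→0 (0)
 28  0110110010011101010000→0 (1)
 29  1101100100111010100001→1 (0)
 30  1011001001110101000010→1 (1)
 31  0110010011101010000101→0 (1)
 32  1100100111010100001011→1 (0)
 33  1001001110101000010110→1 (1)
 34  0010011101010000101101→0 (0)
 35  0100111010100001011010→0 (1)
 36  1001110101000010110101→1 (1)
 37  0011101010000101101011→0 (0)
 38  0111010100001011010110→0 (1)
 39  1110101000010110101101→1 (0)
 40  1101010000101101011010→1 (0)
 41  1010100001011010110100→1 (1)
 42  0101000010110101101001→0 (1)
 43  1010000101101011010011→1 (1)
 44  0100001011010110100111→0 (1)
 45  1000010110101101001111→1 (1)
 46  0000101101011010011111→0 (0)
 47  0001011010110100111110→0 (0)
 48  0010110101101001111100→0 (0)
 49  0101101011010011111000→0 (1)
 50  1011010110100111110001→1 (1)
 51  0110101101001111100011→0 (1)
 52  1101011010011111000111→1 (0)
 53  1010110100111110001110→1 (1)
 54  0101101001111100011101→0 (1)
 55  1011010011111000111011→1 (1)
 56  0110100111110001110111→0 (1)

010000001001000111010011000001101100100111010100001011010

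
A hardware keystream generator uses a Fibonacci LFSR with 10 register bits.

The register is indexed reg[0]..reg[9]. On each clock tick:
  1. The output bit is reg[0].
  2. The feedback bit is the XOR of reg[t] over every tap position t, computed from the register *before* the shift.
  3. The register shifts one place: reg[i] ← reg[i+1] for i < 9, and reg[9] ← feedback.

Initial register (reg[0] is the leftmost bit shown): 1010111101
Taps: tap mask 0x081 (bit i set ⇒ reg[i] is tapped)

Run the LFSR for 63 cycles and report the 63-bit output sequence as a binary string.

101011110100001110100100011001011010110011110101100011001111110

k : reg_k → out_k, fb_k
0: 1010111101 → 1, fb=0
1: 0101111010 → 0, fb=0
2: 1011110100 → 1, fb=0
3: 0111101000 → 0, fb=0
4: 1111010000 → 1, fb=1
5: 1110100001 → 1, fb=1
6: 1101000011 → 1, fb=1
7: 1010000111 → 1, fb=0
8: 0100001110 → 0, fb=1
9: 1000011101 → 1, fb=0
10: 0000111010 → 0, fb=0
11: 0001110100 → 0, fb=1
12: 0011101001 → 0, fb=0
13: 0111010010 → 0, fb=0
14: 1110100100 → 1, fb=0
15: 1101001000 → 1, fb=1
16: 1010010001 → 1, fb=1
17: 0100100011 → 0, fb=0
18: 1001000110 → 1, fb=0
19: 0010001100 → 0, fb=1
20: 0100011001 → 0, fb=0
21: 1000110010 → 1, fb=1
22: 0001100101 → 0, fb=1
23: 0011001011 → 0, fb=0
24: 0110010110 → 0, fb=1
25: 1100101101 → 1, fb=0
26: 1001011010 → 1, fb=1
27: 0010110101 → 0, fb=1
28: 0101101011 → 0, fb=0
29: 1011010110 → 1, fb=0
30: 0110101100 → 0, fb=1
31: 1101011001 → 1, fb=1
32: 1010110011 → 1, fb=1
33: 0101100111 → 0, fb=1
34: 1011001111 → 1, fb=0
35: 0110011110 → 0, fb=1
36: 1100111101 → 1, fb=0
37: 1001111010 → 1, fb=1
38: 0011110101 → 0, fb=1
39: 0111101011 → 0, fb=0
40: 1111010110 → 1, fb=0
41: 1110101100 → 1, fb=0
42: 1101011000 → 1, fb=1
43: 1010110001 → 1, fb=1
44: 0101100011 → 0, fb=0
45: 1011000110 → 1, fb=0
46: 0110001100 → 0, fb=1
47: 1100011001 → 1, fb=1
48: 1000110011 → 1, fb=1
49: 0001100111 → 0, fb=1
50: 0011001111 → 0, fb=1
51: 0110011111 → 0, fb=1
52: 1100111111 → 1, fb=0
53: 1001111110 → 1, fb=0
54: 0011111100 → 0, fb=1
55: 0111111001 → 0, fb=0
56: 1111110010 → 1, fb=1
57: 1111100101 → 1, fb=0
58: 1111001010 → 1, fb=1
59: 1110010101 → 1, fb=0
60: 1100101010 → 1, fb=1
61: 1001010101 → 1, fb=0
62: 0010101010 → 0, fb=0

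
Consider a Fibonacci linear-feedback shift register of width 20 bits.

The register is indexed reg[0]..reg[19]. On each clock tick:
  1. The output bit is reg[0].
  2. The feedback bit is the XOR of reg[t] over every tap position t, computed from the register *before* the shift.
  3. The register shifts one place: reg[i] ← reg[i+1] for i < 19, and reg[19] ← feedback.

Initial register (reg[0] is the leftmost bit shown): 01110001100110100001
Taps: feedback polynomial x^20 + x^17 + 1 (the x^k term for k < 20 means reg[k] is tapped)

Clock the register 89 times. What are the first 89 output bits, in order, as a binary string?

tick  register→output (feedback)
  0  01110001100110100001→0 (0)
  1  11100011001101000010→1 (1)
  2  11000110011010000101→1 (0)
  3  10001100110100001010→1 (1)
  4  00011001101000010101→0 (1)
  5  00110011010000101011→0 (0)
  6  01100110100001010110→0 (1)
  7  11001101000010101101→1 (0)
  8  10011010000101011010→1 (1)
  9  00110100001010110101→0 (1)
 10  01101000010101101011→0 (0)
 11  11010000101011010110→1 (0)
 12  10100001010110101100→1 (0)
 13  01000010101101011000→0 (0)
 14  10000101011010110000→1 (1)
 15  00001010110101100001→0 (0)
 16  00010101101011000010→0 (0)
 17  00101011010110000100→0 (1)
 18  01010110101100001001→0 (0)
 19  10101101011000010010→1 (1)
 20  01011010110000100101→0 (1)
 21  10110101100001001011→1 (1)
 22  01101011000010010111→0 (1)
 23  11010110000100101111→1 (0)
 24  10101100001001011110→1 (0)
 25  01011000010010111100→0 (1)
 26  10110000100101111001→1 (1)
 27  01100001001011110011→0 (0)
 28  11000010010111100110→1 (0)
 29  10000100101111001100→1 (0)
 30  00001001011110011000→0 (0)
 31  00010010111100110000→0 (0)
 32  00100101111001100000→0 (0)
 33  01001011110011000000→0 (0)
 34  10010111100110000000→1 (1)
 35  00101111001100000001→0 (0)
 36  01011110011000000010→0 (0)
 37  10111100110000000100→1 (0)
 38  01111001100000001000→0 (0)
 39  11110011000000010000→1 (1)
 40  11100110000000100001→1 (1)
 41  11001100000001000011→1 (1)
 42  10011000000010000111→1 (0)
 43  00110000000100001110→0 (1)
 44  01100000001000011101→0 (1)
 45  11000000010000111011→1 (1)
 46  10000000100001110111→1 (0)
 47  00000001000011101110→0 (1)
 48  00000010000111011101→0 (1)
 49  00000100001110111011→0 (0)
 50  00001000011101110110→0 (1)
 51  00010000111011101101→0 (1)
 52  00100001110111011011→0 (0)
 53  01000011101110110110→0 (1)
 54  10000111011101101101→1 (0)
 55  00001110111011011010→0 (0)
 56  00011101110110110100→0 (1)
 57  00111011101101101001→0 (0)
 58  01110111011011010010→0 (0)
 59  11101110110110100100→1 (0)
 60  11011101101101001000→1 (1)
 61  10111011011010010001→1 (1)
 62  01110110110100100011→0 (0)
 63  11101101101001000110→1 (0)
 64  11011011010010001100→1 (0)
 65  10110110100100011000→1 (1)
 66  01101101001000110001→0 (0)
 67  11011010010001100010→1 (1)
 68  10110100100011000101→1 (0)
 69  01101001000110001010→0 (0)
 70  11010010001100010100→1 (0)
 71  10100100011000101000→1 (1)
 72  01001000110001010001→0 (0)
 73  10010001100010100010→1 (1)
 74  00100011000101000101→0 (1)
 75  01000110001010001011→0 (0)
 76  10001100010100010110→1 (0)
 77  00011000101000101100→0 (1)
 78  00110001010001011001→0 (0)
 79  01100010100010110010→0 (0)
 80  11000101000101100100→1 (0)
 81  10001010001011001000→1 (1)
 82  00010100010110010001→0 (0)
 83  00101000101100100010→0 (0)
 84  01010001011001000100→0 (1)
 85  10100010110010001001→1 (1)
 86  01000101100100010011→0 (0)
 87  10001011001000100110→1 (0)
 88  00010110010001001100→0 (1)

01110001100110100001010110101100001001011110011000000010000111011101101101001000110001010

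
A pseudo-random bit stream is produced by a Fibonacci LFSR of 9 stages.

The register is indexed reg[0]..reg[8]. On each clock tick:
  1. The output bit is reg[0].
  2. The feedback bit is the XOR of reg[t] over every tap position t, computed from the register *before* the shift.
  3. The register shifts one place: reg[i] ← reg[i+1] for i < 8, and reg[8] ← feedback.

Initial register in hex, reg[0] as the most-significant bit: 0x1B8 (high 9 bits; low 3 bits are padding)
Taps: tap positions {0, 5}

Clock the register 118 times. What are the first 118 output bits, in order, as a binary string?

0001101110110110101100000101110111110001111001101001101011100011010001011111110100101100010100110001100000001100110010

k : reg_k → out_k, fb_k
0: 000110111 → 0, fb=0
1: 001101110 → 0, fb=1
2: 011011101 → 0, fb=1
3: 110111011 → 1, fb=0
4: 101110110 → 1, fb=1
5: 011101101 → 0, fb=1
6: 111011011 → 1, fb=0
7: 110110110 → 1, fb=1
8: 101101101 → 1, fb=0
9: 011011010 → 0, fb=1
10: 110110101 → 1, fb=1
11: 101101011 → 1, fb=0
12: 011010110 → 0, fb=0
13: 110101100 → 1, fb=0
14: 101011000 → 1, fb=0
15: 010110000 → 0, fb=0
16: 101100000 → 1, fb=1
17: 011000001 → 0, fb=0
18: 110000010 → 1, fb=1
19: 100000101 → 1, fb=1
20: 000001011 → 0, fb=1
21: 000010111 → 0, fb=0
22: 000101110 → 0, fb=1
23: 001011101 → 0, fb=1
24: 010111011 → 0, fb=1
25: 101110111 → 1, fb=1
26: 011101111 → 0, fb=1
27: 111011111 → 1, fb=0
28: 110111110 → 1, fb=0
29: 101111100 → 1, fb=0
30: 011111000 → 0, fb=1
31: 111110001 → 1, fb=1
32: 111100011 → 1, fb=1
33: 111000111 → 1, fb=1
34: 110001111 → 1, fb=0
35: 100011110 → 1, fb=0
36: 000111100 → 0, fb=1
37: 001111001 → 0, fb=1
38: 011110011 → 0, fb=0
39: 111100110 → 1, fb=1
40: 111001101 → 1, fb=0
41: 110011010 → 1, fb=0
42: 100110100 → 1, fb=1
43: 001101001 → 0, fb=1
44: 011010011 → 0, fb=0
45: 110100110 → 1, fb=1
46: 101001101 → 1, fb=0
47: 010011010 → 0, fb=1
48: 100110101 → 1, fb=1
49: 001101011 → 0, fb=1
50: 011010111 → 0, fb=0
51: 110101110 → 1, fb=0
52: 101011100 → 1, fb=0
53: 010111000 → 0, fb=1
54: 101110001 → 1, fb=1
55: 011100011 → 0, fb=0
56: 111000110 → 1, fb=1
57: 110001101 → 1, fb=0
58: 100011010 → 1, fb=0
59: 000110100 → 0, fb=0
60: 001101000 → 0, fb=1
61: 011010001 → 0, fb=0
62: 110100010 → 1, fb=1
63: 101000101 → 1, fb=1
64: 010001011 → 0, fb=1
65: 100010111 → 1, fb=1
66: 000101111 → 0, fb=1
67: 001011111 → 0, fb=1
68: 010111111 → 0, fb=1
69: 101111111 → 1, fb=0
70: 011111110 → 0, fb=1
71: 111111101 → 1, fb=0
72: 111111010 → 1, fb=0
73: 111110100 → 1, fb=1
74: 111101001 → 1, fb=0
75: 111010010 → 1, fb=1
76: 110100101 → 1, fb=1
77: 101001011 → 1, fb=0
78: 010010110 → 0, fb=0
79: 100101100 → 1, fb=0
80: 001011000 → 0, fb=1
81: 010110001 → 0, fb=0
82: 101100010 → 1, fb=1
83: 011000101 → 0, fb=0
84: 110001010 → 1, fb=0
85: 100010100 → 1, fb=1
86: 000101001 → 0, fb=1
87: 001010011 → 0, fb=0
88: 010100110 → 0, fb=0
89: 101001100 → 1, fb=0
90: 010011000 → 0, fb=1
91: 100110001 → 1, fb=1
92: 001100011 → 0, fb=0
93: 011000110 → 0, fb=0
94: 110001100 → 1, fb=0
95: 100011000 → 1, fb=0
96: 000110000 → 0, fb=0
97: 001100000 → 0, fb=0
98: 011000000 → 0, fb=0
99: 110000000 → 1, fb=1
100: 100000001 → 1, fb=1
101: 000000011 → 0, fb=0
102: 000000110 → 0, fb=0
103: 000001100 → 0, fb=1
104: 000011001 → 0, fb=1
105: 000110011 → 0, fb=0
106: 001100110 → 0, fb=0
107: 011001100 → 0, fb=1
108: 110011001 → 1, fb=0
109: 100110010 → 1, fb=1
110: 001100101 → 0, fb=0
111: 011001010 → 0, fb=1
112: 110010101 → 1, fb=1
113: 100101011 → 1, fb=0
114: 001010110 → 0, fb=0
115: 010101100 → 0, fb=1
116: 101011001 → 1, fb=0
117: 010110010 → 0, fb=0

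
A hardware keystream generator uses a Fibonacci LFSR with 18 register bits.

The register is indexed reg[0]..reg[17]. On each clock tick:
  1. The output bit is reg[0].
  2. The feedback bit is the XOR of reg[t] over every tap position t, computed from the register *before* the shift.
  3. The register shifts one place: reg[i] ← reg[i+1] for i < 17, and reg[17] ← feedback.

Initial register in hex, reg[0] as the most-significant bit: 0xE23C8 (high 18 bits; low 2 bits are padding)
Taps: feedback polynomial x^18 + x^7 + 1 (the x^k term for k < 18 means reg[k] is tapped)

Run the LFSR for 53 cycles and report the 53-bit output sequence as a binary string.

tick  register→output (feedback)
  0  111000100011110010→1 (1)
  1  110001000111100101→1 (1)
  2  100010001111001011→1 (1)
  3  000100011110010111→0 (1)
  4  001000111100101111→0 (1)
  5  010001111001011111→0 (1)
  6  100011110010111111→1 (0)
  7  000111100101111110→0 (0)
  8  001111001011111100→0 (0)
  9  011110010111111000→0 (1)
 10  111100101111110001→1 (1)
 11  111001011111100011→1 (0)
 12  110010111111000110→1 (0)
 13  100101111110001100→1 (0)
 14  001011111100011000→0 (1)
 15  010111111000110001→0 (1)
 16  101111110001100011→1 (0)
 17  011111100011000110→0 (0)
 18  111111000110001100→1 (1)
 19  111110001100011001→1 (1)
 20  111100011000110011→1 (0)
 21  111000110001100110→1 (0)
 22  110001100011001100→1 (1)
 23  100011000110011001→1 (1)
 24  000110001100110011→0 (0)
 25  001100011001100110→0 (1)
 26  011000110011001101→0 (1)
 27  110001100110011011→1 (1)
 28  100011001100110111→1 (1)
 29  000110011001101111→0 (1)
 30  001100110011011111→0 (1)
 31  011001100110111111→0 (0)
 32  110011001101111110→1 (1)
 33  100110011011111101→1 (0)
 34  001100110111111010→0 (1)
 35  011001101111110101→0 (0)
 36  110011011111101010→1 (0)
 37  100110111111010100→1 (0)
 38  001101111110101000→0 (1)
 39  011011111101010001→0 (1)
 40  110111111010100011→1 (0)
 41  101111110101000110→1 (0)
 42  011111101010001100→0 (0)
 43  111111010100011000→1 (0)
 44  111110101000110000→1 (1)
 45  111101010001100001→1 (0)
 46  111010100011000010→1 (1)
 47  110101000110000101→1 (1)
 48  101010001100001011→1 (1)
 49  010100011000010111→0 (1)
 50  101000110000101111→1 (0)
 51  010001100001011110→0 (0)
 52  100011000010111100→1 (1)

11100010001111001011111100011000110011001101111110101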